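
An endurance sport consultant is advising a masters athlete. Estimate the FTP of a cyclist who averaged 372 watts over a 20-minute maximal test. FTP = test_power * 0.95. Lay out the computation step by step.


FTP = 372 * 0.95 = 353.4 W

353.4 W


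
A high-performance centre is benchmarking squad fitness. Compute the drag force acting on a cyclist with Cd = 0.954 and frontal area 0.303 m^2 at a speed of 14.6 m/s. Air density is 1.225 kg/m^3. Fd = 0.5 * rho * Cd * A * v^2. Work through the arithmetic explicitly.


Step 1: v^2 = 213.16
Step 2: Fd = 0.5 * 1.225 * 0.954 * 0.303 * 213.16
= 37.74 N

37.74 N


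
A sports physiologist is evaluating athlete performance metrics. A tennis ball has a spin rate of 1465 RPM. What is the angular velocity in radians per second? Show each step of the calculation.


Convert RPM to rad/s: multiply by 2*pi and divide by 60
omega = 1465 * 2 * pi / 60
= 153.414 rad/s

153.414 rad/s


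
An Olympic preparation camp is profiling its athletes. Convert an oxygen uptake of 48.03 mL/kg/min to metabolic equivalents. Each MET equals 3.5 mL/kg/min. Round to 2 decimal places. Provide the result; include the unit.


One MET = 3.5 mL/kg/min
Number of METs = 48.03 / 3.5
= 13.72 METs

13.72 METs


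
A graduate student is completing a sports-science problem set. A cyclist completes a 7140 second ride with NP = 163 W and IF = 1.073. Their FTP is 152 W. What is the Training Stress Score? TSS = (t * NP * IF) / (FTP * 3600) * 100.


t * NP * IF = 7140 * 163 * 1.073 = 1248778.86
FTP * 3600 = 547200
TSS = (1248778.86 / 547200) * 100 = 228.21

228.21 TSS


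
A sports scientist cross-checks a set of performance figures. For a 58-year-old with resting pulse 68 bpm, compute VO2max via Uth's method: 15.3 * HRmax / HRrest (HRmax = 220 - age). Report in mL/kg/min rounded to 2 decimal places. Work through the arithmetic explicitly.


Step 1: HRmax = 220 - 58 = 162 bpm
Step 2: Ratio = 162 / 68 = 2.3824
Step 3: VO2max = 15.3 * 2.3824 = 36.45 mL/kg/min

36.45 mL/kg/min


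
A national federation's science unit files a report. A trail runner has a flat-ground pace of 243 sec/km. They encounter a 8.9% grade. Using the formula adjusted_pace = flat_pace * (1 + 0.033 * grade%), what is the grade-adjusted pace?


Grade factor = 1 + 0.033 * 8.9 = 1.2937
Adjusted = 243 * 1.2937 = 314.37 sec/km

314.37 s/km


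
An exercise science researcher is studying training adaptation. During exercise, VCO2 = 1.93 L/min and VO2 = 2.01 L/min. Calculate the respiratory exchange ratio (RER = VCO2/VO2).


RER = VCO2 / VO2
= 1.93 / 2.01
= 0.9602

0.9602


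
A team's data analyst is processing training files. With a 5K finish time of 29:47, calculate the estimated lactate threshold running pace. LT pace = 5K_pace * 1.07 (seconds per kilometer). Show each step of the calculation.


Race duration = 1787 s for 5 km
Average pace = 1787 / 5 = 357.4 s/km
LT pace = 357.4 * 1.07
= 382.42 s/km

382.42 s/km


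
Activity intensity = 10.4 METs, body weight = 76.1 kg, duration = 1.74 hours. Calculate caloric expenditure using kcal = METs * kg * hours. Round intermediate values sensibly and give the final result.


kcal = 10.4 * 76.1 * 1.74
= 791.44 * 1.74
= 1377.11 kcal

1377.11 kcal


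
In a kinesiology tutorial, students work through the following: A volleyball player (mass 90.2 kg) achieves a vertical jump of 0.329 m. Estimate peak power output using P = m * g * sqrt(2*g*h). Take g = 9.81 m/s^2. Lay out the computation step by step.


2 * g * h = 2 * 9.81 * 0.329 = 6.45498
sqrt(6.45498) = 2.540665 m/s
P = 90.2 * 9.81 * 2.540665 = 2248.14 W

2248.14 W


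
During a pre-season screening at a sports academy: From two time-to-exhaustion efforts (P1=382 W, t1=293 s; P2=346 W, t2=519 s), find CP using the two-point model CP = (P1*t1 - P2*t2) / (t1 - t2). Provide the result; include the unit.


Work in trial 1 = 111926 J
Work in trial 2 = 179574 J
Delta work = -67648 J
Delta time = -226 s
CP = -67648 / -226 = 299.33 W

299.33 W


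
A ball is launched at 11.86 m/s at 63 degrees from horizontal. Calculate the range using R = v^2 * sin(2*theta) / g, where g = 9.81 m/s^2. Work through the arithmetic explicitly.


sin(2 * 63) = sin(126) = 0.809017
v^2 = 11.86^2 = 140.6596
R = 140.6596 * 0.809017 / 9.81
= 11.6 m

11.6 m


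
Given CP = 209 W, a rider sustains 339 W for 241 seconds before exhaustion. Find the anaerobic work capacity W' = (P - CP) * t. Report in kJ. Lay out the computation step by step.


Excess power = 339 - 209 = 130 W
Work above CP = 130 * 241 = 31330 J
W' = 31.33 kJ

31.33 kJ


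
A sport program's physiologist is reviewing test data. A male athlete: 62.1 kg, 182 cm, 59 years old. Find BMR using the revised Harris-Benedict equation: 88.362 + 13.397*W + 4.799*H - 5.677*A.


Intercept = 88.362
Weight contribution = 13.397 * 62.1 = 831.9537
Height contribution = 4.799 * 182 = 873.418
Age contribution = 5.677 * 59 = 334.943
BMR = 88.362 + 831.9537 + 873.418 - 334.943
= 1458.79 kcal/day

1458.79 kcal/day


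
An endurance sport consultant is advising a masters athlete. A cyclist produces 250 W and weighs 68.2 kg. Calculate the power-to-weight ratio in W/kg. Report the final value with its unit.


P/W = power / mass
= 250 / 68.2
= 3.666 W/kg

3.666 W/kg


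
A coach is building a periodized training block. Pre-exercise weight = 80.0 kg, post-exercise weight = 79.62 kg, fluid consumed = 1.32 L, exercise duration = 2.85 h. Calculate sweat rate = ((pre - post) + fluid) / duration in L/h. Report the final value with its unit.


Weight loss = 80.0 - 79.62 = 0.38 kg (approx L)
Total sweat = 0.38 + 1.32 = 1.7 L
Sweat rate = 1.7 / 2.85 = 0.596 L/h

0.596 L/h


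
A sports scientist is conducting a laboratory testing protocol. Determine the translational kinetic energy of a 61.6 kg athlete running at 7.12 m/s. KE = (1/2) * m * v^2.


KE = 0.5 * m * v^2
= 0.5 * 61.6 * 7.12^2
= 0.5 * 61.6 * 50.6944
= 1561.39 J

1561.39 J


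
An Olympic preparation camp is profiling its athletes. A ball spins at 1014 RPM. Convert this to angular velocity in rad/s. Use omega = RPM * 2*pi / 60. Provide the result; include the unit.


omega = 1014 * 2 * pi / 60
= 1014 * 6.28318531 / 60
= 6371.15 / 60
= 106.186 rad/s

106.186 rad/s


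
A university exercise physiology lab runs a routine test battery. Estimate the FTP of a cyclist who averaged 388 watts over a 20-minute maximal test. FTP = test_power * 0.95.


FTP = 388 * 0.95 = 368.6 W

368.6 W


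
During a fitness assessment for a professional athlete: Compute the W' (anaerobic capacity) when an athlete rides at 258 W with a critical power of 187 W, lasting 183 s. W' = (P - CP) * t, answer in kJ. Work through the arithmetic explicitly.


Above-CP power = 71 W
Duration = 183 s
W' = 71 * 183 = 12993 J
Convert: 12993 / 1000 = 12.993 kJ

12.993 kJ


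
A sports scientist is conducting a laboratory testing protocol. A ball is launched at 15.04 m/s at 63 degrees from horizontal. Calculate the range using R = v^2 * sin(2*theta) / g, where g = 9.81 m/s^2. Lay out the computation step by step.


sin(2 * 63) = sin(126) = 0.809017
v^2 = 15.04^2 = 226.2016
R = 226.2016 * 0.809017 / 9.81
= 18.655 m

18.655 m


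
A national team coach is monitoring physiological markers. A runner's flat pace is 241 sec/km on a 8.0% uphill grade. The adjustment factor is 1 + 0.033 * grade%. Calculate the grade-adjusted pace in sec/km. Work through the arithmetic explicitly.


Factor = 1 + 0.033 * 8.0 = 1.264
Adjusted pace = 241 * 1.264
= 304.62 sec/km

304.62 s/km


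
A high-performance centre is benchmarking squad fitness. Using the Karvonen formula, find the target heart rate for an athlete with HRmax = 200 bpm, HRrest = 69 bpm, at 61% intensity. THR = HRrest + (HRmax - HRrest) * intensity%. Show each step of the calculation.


HRR = 200 - 69 = 131
THR = 69 + 131 * 0.61
= 69 + 79.91
= 148.91 bpm

148.91 bpm


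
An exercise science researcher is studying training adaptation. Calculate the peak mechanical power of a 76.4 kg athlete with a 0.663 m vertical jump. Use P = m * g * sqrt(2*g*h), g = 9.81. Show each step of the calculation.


First, sqrt(2gh) = sqrt(2 * 9.81 * 0.663)
= sqrt(13.00806) = 3.606669 m/s
Power = 76.4 * 9.81 * 3.606669 = 2703.14 W

2703.14 W


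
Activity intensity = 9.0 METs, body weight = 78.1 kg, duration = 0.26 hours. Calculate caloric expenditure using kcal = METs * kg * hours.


kcal = 9.0 * 78.1 * 0.26
= 702.9 * 0.26
= 182.75 kcal

182.75 kcal


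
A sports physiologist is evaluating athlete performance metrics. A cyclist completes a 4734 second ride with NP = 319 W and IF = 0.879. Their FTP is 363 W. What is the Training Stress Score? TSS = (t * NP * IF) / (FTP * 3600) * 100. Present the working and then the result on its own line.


t * NP * IF = 4734 * 319 * 0.879 = 1327418.334
FTP * 3600 = 1306800
TSS = (1327418.334 / 1306800) * 100 = 101.58

101.58 TSS


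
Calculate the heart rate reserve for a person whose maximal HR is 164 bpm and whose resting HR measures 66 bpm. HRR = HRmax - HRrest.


HRmax = 164 bpm
HRrest = 66 bpm
HRR = 164 - 66 = 98 bpm

98 bpm


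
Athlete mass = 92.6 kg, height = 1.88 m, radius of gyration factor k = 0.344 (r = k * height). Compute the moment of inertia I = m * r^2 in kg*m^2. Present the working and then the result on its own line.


r = k * height = 0.344 * 1.88 = 0.64672 m
r^2 = 0.64672^2 = 0.418247
I = 92.6 * 0.418247 = 38.73 kg*m^2

38.73 kg*m^2


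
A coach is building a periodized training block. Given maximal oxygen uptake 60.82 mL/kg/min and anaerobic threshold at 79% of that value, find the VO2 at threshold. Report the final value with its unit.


Percentage as decimal = 0.79
VO2 at AT = 60.82 * 0.79 = 48.05 mL/kg/min

48.05 mL/kg/min


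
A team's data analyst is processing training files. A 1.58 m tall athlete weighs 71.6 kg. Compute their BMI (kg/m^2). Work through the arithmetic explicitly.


height^2 = 2.4964 m^2
BMI = 71.6 / 2.4964 = 28.68 kg/m^2

28.68 kg/m^2


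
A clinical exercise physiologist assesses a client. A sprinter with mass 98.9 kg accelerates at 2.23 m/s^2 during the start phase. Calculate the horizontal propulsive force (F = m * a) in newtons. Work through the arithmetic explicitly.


F = m * a
= 98.9 * 2.23
= 220.55 N

220.55 N


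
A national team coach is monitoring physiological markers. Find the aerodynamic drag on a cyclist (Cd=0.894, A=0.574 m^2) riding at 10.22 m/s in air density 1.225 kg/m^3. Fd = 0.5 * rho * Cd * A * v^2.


Fd = 0.5 * 1.225 * 0.894 * 0.574 * 10.22^2
= 0.5 * 1.225 * 0.894 * 0.574 * 104.4484
= 32.829 N

32.829 N


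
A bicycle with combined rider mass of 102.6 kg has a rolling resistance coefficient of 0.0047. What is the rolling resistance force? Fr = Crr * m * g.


Fr = 0.0047 * 102.6 * 9.81
= 0.48222 * 9.81
= 4.731 N

4.731 N


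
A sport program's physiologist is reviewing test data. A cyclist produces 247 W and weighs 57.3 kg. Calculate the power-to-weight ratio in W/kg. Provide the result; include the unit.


P/W = power / mass
= 247 / 57.3
= 4.311 W/kg

4.311 W/kg


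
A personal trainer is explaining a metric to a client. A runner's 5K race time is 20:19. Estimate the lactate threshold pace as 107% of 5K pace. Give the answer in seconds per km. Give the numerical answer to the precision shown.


Total race time = 20*60 + 19 = 1219 seconds
5K pace = 1219 / 5 = 243.8 sec/km
LT pace = 243.8 * 1.07 = 260.87 sec/km

260.87 s/km


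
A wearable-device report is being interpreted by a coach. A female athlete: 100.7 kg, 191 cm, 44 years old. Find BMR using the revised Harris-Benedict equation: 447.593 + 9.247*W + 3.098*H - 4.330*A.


Intercept = 447.593
Weight contribution = 9.247 * 100.7 = 931.1729
Height contribution = 3.098 * 191 = 591.718
Age contribution = 4.33 * 44 = 190.52
BMR = 447.593 + 931.1729 + 591.718 - 190.52
= 1779.96 kcal/day

1779.96 kcal/day


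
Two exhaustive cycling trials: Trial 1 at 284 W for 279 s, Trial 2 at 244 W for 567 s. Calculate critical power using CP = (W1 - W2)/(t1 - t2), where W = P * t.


W1 = 284 * 279 = 79236 J
W2 = 244 * 567 = 138348 J
CP = (79236 - 138348) / (279 - 567)
= -59112 / -288
= 205.25 W

205.25 W


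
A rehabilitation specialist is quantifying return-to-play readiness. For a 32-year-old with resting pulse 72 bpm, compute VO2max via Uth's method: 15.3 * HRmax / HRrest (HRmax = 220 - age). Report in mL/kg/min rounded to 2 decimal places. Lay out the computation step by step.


Step 1: HRmax = 220 - 32 = 188 bpm
Step 2: Ratio = 188 / 72 = 2.6111
Step 3: VO2max = 15.3 * 2.6111 = 39.95 mL/kg/min

39.95 mL/kg/min


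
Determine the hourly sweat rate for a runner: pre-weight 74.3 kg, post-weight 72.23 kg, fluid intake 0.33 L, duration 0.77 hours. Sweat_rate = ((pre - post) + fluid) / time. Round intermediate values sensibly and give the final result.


Mass lost = 74.3 - 72.23 = 2.07 kg
Add fluid consumed: 2.07 + 0.33 = 2.4 L total sweat
Sweat rate = 2.4 / 0.77 = 3.117 L/h

3.117 L/h


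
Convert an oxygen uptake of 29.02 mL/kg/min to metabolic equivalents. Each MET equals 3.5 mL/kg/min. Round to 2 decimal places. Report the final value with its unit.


One MET = 3.5 mL/kg/min
Number of METs = 29.02 / 3.5
= 8.29 METs

8.29 METs


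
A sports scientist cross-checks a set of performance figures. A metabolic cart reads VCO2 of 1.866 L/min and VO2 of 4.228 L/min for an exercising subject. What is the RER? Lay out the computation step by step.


RER = VCO2 / VO2 = 1.866 / 4.228 = 0.4413

0.4413


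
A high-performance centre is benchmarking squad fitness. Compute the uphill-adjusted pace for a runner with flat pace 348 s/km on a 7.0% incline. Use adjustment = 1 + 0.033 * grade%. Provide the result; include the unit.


Adjustment factor = 1 + 0.033 * 7.0 = 1.231
Grade-adjusted pace = 348 * 1.231 = 428.39 s/km

428.39 s/km


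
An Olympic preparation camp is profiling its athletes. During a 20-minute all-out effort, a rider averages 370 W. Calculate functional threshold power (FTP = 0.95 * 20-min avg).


FTP = 0.95 * 370
= 351.5 W

351.5 W


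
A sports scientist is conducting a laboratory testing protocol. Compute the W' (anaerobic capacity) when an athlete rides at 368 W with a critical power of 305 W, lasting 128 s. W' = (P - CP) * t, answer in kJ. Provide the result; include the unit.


Above-CP power = 63 W
Duration = 128 s
W' = 63 * 128 = 8064 J
Convert: 8064 / 1000 = 8.064 kJ

8.064 kJ


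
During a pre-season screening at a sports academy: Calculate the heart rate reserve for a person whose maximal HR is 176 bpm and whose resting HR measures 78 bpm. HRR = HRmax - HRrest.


HRmax = 176 bpm
HRrest = 78 bpm
HRR = 176 - 78 = 98 bpm

98 bpm


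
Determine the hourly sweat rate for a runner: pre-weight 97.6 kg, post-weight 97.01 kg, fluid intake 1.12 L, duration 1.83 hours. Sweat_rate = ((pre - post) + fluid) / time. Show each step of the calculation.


Mass lost = 97.6 - 97.01 = 0.59 kg
Add fluid consumed: 0.59 + 1.12 = 1.71 L total sweat
Sweat rate = 1.71 / 1.83 = 0.934 L/h

0.934 L/h


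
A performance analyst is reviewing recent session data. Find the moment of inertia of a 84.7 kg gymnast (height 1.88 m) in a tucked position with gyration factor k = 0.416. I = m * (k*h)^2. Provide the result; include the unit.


Radius of gyration = 0.416 * 1.88 = 0.78208 m
I = 84.7 * 0.78208^2
= 84.7 * 0.611649
= 51.807 kg*m^2

51.807 kg*m^2


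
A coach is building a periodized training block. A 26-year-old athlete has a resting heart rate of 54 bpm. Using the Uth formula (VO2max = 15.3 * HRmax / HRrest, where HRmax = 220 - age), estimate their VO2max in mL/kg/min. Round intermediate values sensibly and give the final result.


HRmax = 220 - 26 = 194 bpm
Ratio = HRmax / HRrest = 194 / 54 = 3.5926
VO2max = 15.3 * 3.5926 = 54.97 mL/kg/min

54.97 mL/kg/min


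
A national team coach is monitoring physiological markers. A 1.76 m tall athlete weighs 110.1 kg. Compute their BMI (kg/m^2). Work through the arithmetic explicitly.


height^2 = 3.0976 m^2
BMI = 110.1 / 3.0976 = 35.54 kg/m^2

35.54 kg/m^2


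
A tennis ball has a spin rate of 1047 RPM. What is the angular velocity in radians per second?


Convert RPM to rad/s: multiply by 2*pi and divide by 60
omega = 1047 * 2 * pi / 60
= 109.642 rad/s

109.642 rad/s


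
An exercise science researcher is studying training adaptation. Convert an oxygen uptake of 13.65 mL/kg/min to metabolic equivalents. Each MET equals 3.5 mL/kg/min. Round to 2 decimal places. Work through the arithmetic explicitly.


One MET = 3.5 mL/kg/min
Number of METs = 13.65 / 3.5
= 3.9 METs

3.9 METs


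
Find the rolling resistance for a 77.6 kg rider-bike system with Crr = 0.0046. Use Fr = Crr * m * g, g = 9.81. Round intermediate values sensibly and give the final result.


m * g = 77.6 * 9.81 = 761.256 N
Fr = 0.0046 * 761.256 = 3.502 N

3.502 N


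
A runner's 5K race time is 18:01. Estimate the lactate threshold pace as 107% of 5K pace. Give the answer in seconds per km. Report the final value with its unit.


Total race time = 18*60 + 1 = 1081 seconds
5K pace = 1081 / 5 = 216.2 sec/km
LT pace = 216.2 * 1.07 = 231.33 sec/km

231.33 s/km


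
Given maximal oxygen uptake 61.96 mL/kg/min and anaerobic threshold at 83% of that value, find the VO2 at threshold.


Percentage as decimal = 0.83
VO2 at AT = 61.96 * 0.83 = 51.43 mL/kg/min

51.43 mL/kg/min


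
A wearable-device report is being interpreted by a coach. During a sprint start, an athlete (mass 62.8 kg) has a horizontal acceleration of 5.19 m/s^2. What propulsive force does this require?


Propulsive force = mass * acceleration
= 62.8 kg * 5.19 m/s^2
= 325.93 N

325.93 N


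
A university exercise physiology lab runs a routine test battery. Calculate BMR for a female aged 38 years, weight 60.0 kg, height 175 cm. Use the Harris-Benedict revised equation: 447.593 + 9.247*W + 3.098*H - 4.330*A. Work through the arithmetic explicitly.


Substituting values:
W term = 9.247 * 60.0 = 554.82
H term = 3.098 * 175 = 542.15
A term = 4.330 * 38 = 164.54
BMR = 1380.02 kcal/day

1380.02 kcal/day


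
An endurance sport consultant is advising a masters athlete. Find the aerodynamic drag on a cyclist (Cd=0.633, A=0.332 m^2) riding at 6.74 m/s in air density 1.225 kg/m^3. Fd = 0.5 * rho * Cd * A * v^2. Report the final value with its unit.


Fd = 0.5 * 1.225 * 0.633 * 0.332 * 6.74^2
= 0.5 * 1.225 * 0.633 * 0.332 * 45.4276
= 5.847 N

5.847 N


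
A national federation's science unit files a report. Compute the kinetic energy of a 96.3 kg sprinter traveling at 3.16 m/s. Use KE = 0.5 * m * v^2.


Velocity squared = 9.9856
KE = 0.5 * 96.3 * 9.9856 = 480.81 J

480.81 J


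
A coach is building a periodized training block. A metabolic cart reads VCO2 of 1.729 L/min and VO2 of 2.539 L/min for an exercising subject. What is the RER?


RER = VCO2 / VO2 = 1.729 / 2.539 = 0.681

0.681


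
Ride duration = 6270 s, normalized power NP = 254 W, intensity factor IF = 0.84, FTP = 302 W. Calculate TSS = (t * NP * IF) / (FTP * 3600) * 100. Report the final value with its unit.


Numerator = 6270 * 254 * 0.84 = 1337767.2
Denominator = 302 * 3600 = 1087200
TSS = 1337767.2 / 1087200 * 100
= 123.05

123.05 TSS


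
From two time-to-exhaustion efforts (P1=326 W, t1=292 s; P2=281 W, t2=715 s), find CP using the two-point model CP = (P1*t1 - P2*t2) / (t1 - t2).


Work in trial 1 = 95192 J
Work in trial 2 = 200915 J
Delta work = -105723 J
Delta time = -423 s
CP = -105723 / -423 = 249.94 W

249.94 W


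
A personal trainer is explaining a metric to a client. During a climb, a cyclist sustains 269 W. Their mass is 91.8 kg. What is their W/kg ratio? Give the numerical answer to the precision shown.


Power-to-weight = 269 W / 91.8 kg
= 2.93 W/kg

2.93 W/kg


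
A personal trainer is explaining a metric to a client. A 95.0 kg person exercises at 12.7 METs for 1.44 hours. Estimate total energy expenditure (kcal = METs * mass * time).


Energy = METs * mass(kg) * time(h)
= 12.7 * 95.0 * 1.44
= 1737.36 kcal

1737.36 kcal


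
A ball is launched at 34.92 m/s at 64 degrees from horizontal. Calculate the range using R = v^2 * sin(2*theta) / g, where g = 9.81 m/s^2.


sin(2 * 64) = sin(128) = 0.788011
v^2 = 34.92^2 = 1219.4064
R = 1219.4064 * 0.788011 / 9.81
= 97.952 m

97.952 m


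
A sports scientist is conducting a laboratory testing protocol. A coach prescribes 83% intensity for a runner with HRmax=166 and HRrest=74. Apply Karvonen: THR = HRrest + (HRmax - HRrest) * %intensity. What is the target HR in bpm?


Heart rate reserve = 166 - 74 = 92
Intensity fraction = 83 / 100 = 0.83
THR = 74 + 92 * 0.83 = 150.36 bpm

150.36 bpm


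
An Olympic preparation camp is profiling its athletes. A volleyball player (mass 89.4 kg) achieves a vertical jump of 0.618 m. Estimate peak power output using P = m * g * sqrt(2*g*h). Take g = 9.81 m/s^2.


2 * g * h = 2 * 9.81 * 0.618 = 12.12516
sqrt(12.12516) = 3.48212 m/s
P = 89.4 * 9.81 * 3.48212 = 3053.87 W

3053.87 W


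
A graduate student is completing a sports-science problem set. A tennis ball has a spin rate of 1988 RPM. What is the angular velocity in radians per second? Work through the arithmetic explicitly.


Convert RPM to rad/s: multiply by 2*pi and divide by 60
omega = 1988 * 2 * pi / 60
= 208.183 rad/s

208.183 rad/s


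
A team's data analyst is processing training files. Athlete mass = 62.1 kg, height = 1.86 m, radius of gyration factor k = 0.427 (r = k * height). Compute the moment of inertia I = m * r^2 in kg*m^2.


r = k * height = 0.427 * 1.86 = 0.79422 m
r^2 = 0.79422^2 = 0.630785
I = 62.1 * 0.630785 = 39.172 kg*m^2

39.172 kg*m^2


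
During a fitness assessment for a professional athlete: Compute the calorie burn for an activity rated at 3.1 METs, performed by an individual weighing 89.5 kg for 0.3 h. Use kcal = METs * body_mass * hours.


Product of METs and mass = 3.1 * 89.5 = 277.45
Total kcal = 277.45 * 0.3 = 83.24 kcal

83.24 kcal


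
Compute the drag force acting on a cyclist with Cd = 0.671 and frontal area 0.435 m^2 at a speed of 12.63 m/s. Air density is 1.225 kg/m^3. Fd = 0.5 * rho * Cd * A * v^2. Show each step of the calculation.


Step 1: v^2 = 159.5169
Step 2: Fd = 0.5 * 1.225 * 0.671 * 0.435 * 159.5169
= 28.518 N

28.518 N


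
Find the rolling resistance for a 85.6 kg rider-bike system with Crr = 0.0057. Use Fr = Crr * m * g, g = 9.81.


m * g = 85.6 * 9.81 = 839.736 N
Fr = 0.0057 * 839.736 = 4.786 N

4.786 N


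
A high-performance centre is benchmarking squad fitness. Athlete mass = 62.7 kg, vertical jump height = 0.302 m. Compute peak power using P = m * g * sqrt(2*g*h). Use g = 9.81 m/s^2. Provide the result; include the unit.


sqrt(2 * 9.81 * 0.302) = sqrt(5.92524) = 2.434182 m/s
P = 62.7 * 9.81 * 2.434182
= 1497.23 W

1497.23 W


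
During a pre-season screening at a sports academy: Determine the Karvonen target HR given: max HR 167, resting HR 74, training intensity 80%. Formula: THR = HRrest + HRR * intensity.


HRR = HRmax - HRrest = 167 - 74 = 93
THR = 74 + 93 * 0.8
= 148.4 bpm

148.4 bpm


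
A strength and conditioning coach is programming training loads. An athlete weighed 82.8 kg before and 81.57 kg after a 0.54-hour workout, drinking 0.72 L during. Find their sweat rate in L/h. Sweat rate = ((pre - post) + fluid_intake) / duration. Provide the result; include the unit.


Body mass change = 1.23 kg
Total sweat loss = 1.23 + 0.72 = 1.95 L
Rate = 1.95 / 0.54 = 3.611 L/h

3.611 L/h


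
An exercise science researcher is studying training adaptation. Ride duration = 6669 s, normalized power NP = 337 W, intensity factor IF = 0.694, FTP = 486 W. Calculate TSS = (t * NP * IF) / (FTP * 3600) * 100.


Numerator = 6669 * 337 * 0.694 = 1559732.382
Denominator = 486 * 3600 = 1749600
TSS = 1559732.382 / 1749600 * 100
= 89.15

89.15 TSS


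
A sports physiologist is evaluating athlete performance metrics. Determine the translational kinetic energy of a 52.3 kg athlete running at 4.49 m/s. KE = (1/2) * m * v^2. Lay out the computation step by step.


KE = 0.5 * m * v^2
= 0.5 * 52.3 * 4.49^2
= 0.5 * 52.3 * 20.1601
= 527.19 J

527.19 J


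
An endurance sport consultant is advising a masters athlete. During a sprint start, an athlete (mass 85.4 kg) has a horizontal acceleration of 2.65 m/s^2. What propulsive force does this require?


Propulsive force = mass * acceleration
= 85.4 kg * 2.65 m/s^2
= 226.31 N

226.31 N


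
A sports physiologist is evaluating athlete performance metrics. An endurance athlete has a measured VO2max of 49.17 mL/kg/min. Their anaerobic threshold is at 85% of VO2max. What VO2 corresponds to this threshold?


Anaerobic threshold VO2 = VO2max * 85%
= 49.17 * 0.85
= 41.79 mL/kg/min

41.79 mL/kg/min


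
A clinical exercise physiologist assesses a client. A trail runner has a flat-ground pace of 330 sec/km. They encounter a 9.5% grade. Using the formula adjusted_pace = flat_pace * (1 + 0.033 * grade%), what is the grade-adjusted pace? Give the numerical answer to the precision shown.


Grade factor = 1 + 0.033 * 9.5 = 1.3135
Adjusted = 330 * 1.3135 = 433.46 sec/km

433.46 s/km


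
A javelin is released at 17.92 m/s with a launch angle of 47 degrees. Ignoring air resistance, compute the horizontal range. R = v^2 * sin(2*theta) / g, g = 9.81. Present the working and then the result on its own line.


Launch speed squared = 321.1264
sin(2 * 47 deg) = 0.997564
Range = 321.1264 * 0.997564 / 9.81
= 32.655 m

32.655 m


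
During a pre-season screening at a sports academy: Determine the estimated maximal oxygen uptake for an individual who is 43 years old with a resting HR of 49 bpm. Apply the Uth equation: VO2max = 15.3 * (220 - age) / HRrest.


HRmax = 220 - 43 = 177
VO2max = 15.3 * (177 / 49)
= 15.3 * 3.6122
= 55.27 mL/kg/min

55.27 mL/kg/min


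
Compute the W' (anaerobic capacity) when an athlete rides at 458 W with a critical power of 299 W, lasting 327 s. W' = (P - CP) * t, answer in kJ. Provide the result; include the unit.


Above-CP power = 159 W
Duration = 327 s
W' = 159 * 327 = 51993 J
Convert: 51993 / 1000 = 51.993 kJ

51.993 kJ


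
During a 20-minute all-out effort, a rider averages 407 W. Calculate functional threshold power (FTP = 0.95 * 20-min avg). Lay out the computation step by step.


FTP = 0.95 * 407
= 386.65 W

386.65 W


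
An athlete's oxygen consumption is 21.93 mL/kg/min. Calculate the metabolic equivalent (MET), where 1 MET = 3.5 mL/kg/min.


MET = VO2 / 3.5
= 21.93 / 3.5
= 6.27 METs

6.27 METs


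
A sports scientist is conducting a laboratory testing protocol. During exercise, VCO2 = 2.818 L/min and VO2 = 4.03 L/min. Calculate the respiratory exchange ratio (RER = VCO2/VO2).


RER = VCO2 / VO2
= 2.818 / 4.03
= 0.6993

0.6993


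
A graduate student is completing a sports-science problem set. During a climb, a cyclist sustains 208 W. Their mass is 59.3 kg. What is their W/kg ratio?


Power-to-weight = 208 W / 59.3 kg
= 3.508 W/kg

3.508 W/kg


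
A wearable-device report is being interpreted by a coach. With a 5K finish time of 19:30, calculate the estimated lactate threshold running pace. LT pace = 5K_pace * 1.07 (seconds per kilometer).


Race duration = 1170 s for 5 km
Average pace = 1170 / 5 = 234.0 s/km
LT pace = 234.0 * 1.07
= 250.38 s/km

250.38 s/km


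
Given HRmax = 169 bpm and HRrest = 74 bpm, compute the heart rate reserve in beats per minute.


Heart rate reserve = maximum HR minus resting HR
HRR = 169 - 74 = 95 bpm

95 bpm


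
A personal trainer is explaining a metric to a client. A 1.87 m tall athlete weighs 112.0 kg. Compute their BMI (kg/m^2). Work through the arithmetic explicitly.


height^2 = 3.4969 m^2
BMI = 112.0 / 3.4969 = 32.03 kg/m^2

32.03 kg/m^2


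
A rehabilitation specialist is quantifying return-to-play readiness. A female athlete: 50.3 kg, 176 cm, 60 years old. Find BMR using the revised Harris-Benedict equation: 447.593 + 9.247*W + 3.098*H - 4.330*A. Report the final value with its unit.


Intercept = 447.593
Weight contribution = 9.247 * 50.3 = 465.1241
Height contribution = 3.098 * 176 = 545.248
Age contribution = 4.33 * 60 = 259.8
BMR = 447.593 + 465.1241 + 545.248 - 259.8
= 1198.17 kcal/day

1198.17 kcal/day


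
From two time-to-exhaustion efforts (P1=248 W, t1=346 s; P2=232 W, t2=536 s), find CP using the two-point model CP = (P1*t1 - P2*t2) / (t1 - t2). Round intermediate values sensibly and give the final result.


Work in trial 1 = 85808 J
Work in trial 2 = 124352 J
Delta work = -38544 J
Delta time = -190 s
CP = -38544 / -190 = 202.86 W

202.86 W


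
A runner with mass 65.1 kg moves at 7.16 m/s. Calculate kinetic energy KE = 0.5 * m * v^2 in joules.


v^2 = 7.16^2 = 51.2656
KE = 0.5 * 65.1 * 51.2656
= 1668.7 J

1668.7 J


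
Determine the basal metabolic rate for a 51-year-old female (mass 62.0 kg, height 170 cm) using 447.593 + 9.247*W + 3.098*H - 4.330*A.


BMR = 447.593 + 9.247*62.0 + 3.098*170 - 4.330*51
= 1326.74 kcal/day

1326.74 kcal/day


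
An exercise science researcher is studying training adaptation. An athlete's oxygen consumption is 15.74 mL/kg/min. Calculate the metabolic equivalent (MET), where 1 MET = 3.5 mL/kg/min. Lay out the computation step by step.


MET = VO2 / 3.5
= 15.74 / 3.5
= 4.5 METs

4.5 METs


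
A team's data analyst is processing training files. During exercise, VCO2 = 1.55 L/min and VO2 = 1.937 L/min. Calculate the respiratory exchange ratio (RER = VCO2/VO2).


RER = VCO2 / VO2
= 1.55 / 1.937
= 0.8002

0.8002


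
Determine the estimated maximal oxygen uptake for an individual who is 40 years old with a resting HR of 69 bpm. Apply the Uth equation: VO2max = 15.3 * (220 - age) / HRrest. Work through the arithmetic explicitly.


HRmax = 220 - 40 = 180
VO2max = 15.3 * (180 / 69)
= 15.3 * 2.6087
= 39.91 mL/kg/min

39.91 mL/kg/min


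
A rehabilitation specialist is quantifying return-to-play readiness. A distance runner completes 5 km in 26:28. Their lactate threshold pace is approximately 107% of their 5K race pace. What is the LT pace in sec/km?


Convert to seconds: 26 min 28 s = 1588 s
Pace per km = 1588 / 5 = 317.6 s/km
LT pace = 317.6 * 1.07 = 339.83 s/km

339.83 s/km


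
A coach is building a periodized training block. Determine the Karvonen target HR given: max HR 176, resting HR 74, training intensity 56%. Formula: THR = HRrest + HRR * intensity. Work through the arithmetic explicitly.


HRR = HRmax - HRrest = 176 - 74 = 102
THR = 74 + 102 * 0.56
= 131.12 bpm

131.12 bpm


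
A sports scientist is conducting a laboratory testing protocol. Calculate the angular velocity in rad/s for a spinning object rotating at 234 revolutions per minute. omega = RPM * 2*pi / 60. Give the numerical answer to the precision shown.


omega = RPM * 2*pi / 60
= 234 * 6.28318531 / 60
= 24.504 rad/s

24.504 rad/s


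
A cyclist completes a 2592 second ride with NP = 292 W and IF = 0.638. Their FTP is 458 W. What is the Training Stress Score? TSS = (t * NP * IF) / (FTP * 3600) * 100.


t * NP * IF = 2592 * 292 * 0.638 = 482879.232
FTP * 3600 = 1648800
TSS = (482879.232 / 1648800) * 100 = 29.29

29.29 TSS


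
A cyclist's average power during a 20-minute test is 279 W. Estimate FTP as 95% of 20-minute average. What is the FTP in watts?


FTP = 20-min power * 0.95
= 279 * 0.95
= 265.05 W

265.05 W


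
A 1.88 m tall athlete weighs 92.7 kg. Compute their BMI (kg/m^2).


height^2 = 3.5344 m^2
BMI = 92.7 / 3.5344 = 26.23 kg/m^2

26.23 kg/m^2


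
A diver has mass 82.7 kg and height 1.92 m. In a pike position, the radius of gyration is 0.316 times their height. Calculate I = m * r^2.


r = 0.316 * 1.92 = 0.60672 m
I = m * r^2 = 82.7 * 0.368109 = 30.443 kg*m^2

30.443 kg*m^2


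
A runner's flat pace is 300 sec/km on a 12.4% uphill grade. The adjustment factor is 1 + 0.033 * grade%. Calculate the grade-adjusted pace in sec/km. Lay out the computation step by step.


Factor = 1 + 0.033 * 12.4 = 1.4092
Adjusted pace = 300 * 1.4092
= 422.76 sec/km

422.76 s/km


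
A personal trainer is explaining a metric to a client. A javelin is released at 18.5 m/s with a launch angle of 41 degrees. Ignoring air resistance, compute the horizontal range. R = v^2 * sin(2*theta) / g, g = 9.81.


Launch speed squared = 342.25
sin(2 * 41 deg) = 0.990268
Range = 342.25 * 0.990268 / 9.81
= 34.548 m

34.548 m


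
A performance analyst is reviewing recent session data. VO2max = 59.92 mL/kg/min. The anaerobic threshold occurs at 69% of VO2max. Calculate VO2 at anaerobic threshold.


AT fraction = 69 / 100 = 0.69
AT VO2 = 59.92 * 0.69
= 41.34 mL/kg/min

41.34 mL/kg/min


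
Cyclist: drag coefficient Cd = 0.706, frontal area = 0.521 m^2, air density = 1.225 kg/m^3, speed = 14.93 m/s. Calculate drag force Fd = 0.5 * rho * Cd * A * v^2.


v^2 = 14.93^2 = 222.9049
Fd = 0.5 * 1.225 * 0.706 * 0.521 * 222.9049
= 50.219 N

50.219 N


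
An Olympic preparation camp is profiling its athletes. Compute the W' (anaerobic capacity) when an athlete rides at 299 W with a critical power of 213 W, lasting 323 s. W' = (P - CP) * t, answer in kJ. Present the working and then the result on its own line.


Above-CP power = 86 W
Duration = 323 s
W' = 86 * 323 = 27778 J
Convert: 27778 / 1000 = 27.778 kJ

27.778 kJ


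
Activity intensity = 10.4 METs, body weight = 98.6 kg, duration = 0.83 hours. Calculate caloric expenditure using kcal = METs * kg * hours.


kcal = 10.4 * 98.6 * 0.83
= 1025.44 * 0.83
= 851.12 kcal

851.12 kcal


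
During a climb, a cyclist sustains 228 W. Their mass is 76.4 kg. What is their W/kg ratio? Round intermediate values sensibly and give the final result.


Power-to-weight = 228 W / 76.4 kg
= 2.984 W/kg

2.984 W/kg


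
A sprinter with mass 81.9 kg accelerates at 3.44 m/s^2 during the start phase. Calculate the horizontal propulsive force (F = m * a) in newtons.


F = m * a
= 81.9 * 3.44
= 281.74 N

281.74 N


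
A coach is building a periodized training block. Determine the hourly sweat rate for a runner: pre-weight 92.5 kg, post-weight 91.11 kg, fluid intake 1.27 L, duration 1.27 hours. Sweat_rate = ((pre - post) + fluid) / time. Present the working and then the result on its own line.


Mass lost = 92.5 - 91.11 = 1.39 kg
Add fluid consumed: 1.39 + 1.27 = 2.66 L total sweat
Sweat rate = 2.66 / 1.27 = 2.094 L/h

2.094 L/h


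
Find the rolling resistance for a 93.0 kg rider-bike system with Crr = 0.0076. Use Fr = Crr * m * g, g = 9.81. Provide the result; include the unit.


m * g = 93.0 * 9.81 = 912.33 N
Fr = 0.0076 * 912.33 = 6.934 N

6.934 N


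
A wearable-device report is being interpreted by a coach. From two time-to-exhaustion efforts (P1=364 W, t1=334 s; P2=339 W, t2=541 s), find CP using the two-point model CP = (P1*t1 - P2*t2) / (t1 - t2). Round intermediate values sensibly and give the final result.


Work in trial 1 = 121576 J
Work in trial 2 = 183399 J
Delta work = -61823 J
Delta time = -207 s
CP = -61823 / -207 = 298.66 W

298.66 W


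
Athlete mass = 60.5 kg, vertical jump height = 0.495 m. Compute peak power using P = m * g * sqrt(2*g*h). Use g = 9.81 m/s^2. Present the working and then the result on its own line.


sqrt(2 * 9.81 * 0.495) = sqrt(9.7119) = 3.116392 m/s
P = 60.5 * 9.81 * 3.116392
= 1849.59 W

1849.59 W


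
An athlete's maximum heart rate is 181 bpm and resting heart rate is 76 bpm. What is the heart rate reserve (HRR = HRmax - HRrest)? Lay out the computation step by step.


HRR = HRmax - HRrest
= 181 - 76
= 105 bpm

105 bpm


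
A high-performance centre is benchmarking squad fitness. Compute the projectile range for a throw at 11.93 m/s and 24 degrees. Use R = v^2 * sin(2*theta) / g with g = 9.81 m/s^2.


Two times the angle = 48 degrees
sin(48) = 0.743145
R = 142.3249 * 0.743145 / 9.81 = 10.782 m

10.782 m


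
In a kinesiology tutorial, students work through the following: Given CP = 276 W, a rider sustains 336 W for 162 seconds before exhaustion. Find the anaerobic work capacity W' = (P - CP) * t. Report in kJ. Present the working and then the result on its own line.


Excess power = 336 - 276 = 60 W
Work above CP = 60 * 162 = 9720 J
W' = 9.72 kJ

9.72 kJ


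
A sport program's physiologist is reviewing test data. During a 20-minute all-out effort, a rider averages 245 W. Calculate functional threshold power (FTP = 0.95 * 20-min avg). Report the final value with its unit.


FTP = 0.95 * 245
= 232.75 W

232.75 W


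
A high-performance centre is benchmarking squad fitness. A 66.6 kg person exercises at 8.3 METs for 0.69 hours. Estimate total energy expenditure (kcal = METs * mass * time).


Energy = METs * mass(kg) * time(h)
= 8.3 * 66.6 * 0.69
= 381.42 kcal

381.42 kcal


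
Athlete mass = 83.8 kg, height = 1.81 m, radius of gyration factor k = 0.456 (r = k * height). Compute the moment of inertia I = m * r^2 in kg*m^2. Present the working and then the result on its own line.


r = k * height = 0.456 * 1.81 = 0.82536 m
r^2 = 0.82536^2 = 0.681219
I = 83.8 * 0.681219 = 57.086 kg*m^2

57.086 kg*m^2


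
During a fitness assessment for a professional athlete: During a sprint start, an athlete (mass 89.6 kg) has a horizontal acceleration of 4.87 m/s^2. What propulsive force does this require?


Propulsive force = mass * acceleration
= 89.6 kg * 4.87 m/s^2
= 436.35 N

436.35 N


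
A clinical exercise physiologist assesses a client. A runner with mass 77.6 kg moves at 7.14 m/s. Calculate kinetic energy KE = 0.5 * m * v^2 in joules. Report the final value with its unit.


v^2 = 7.14^2 = 50.9796
KE = 0.5 * 77.6 * 50.9796
= 1978.01 J

1978.01 J


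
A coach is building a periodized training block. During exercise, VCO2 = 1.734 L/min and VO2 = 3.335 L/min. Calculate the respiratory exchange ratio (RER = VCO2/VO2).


RER = VCO2 / VO2
= 1.734 / 3.335
= 0.5199

0.5199


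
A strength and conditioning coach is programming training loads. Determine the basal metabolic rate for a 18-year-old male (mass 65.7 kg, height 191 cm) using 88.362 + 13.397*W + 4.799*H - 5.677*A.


BMR = 88.362 + 13.397*65.7 + 4.799*191 - 5.677*18
= 1782.97 kcal/day

1782.97 kcal/day


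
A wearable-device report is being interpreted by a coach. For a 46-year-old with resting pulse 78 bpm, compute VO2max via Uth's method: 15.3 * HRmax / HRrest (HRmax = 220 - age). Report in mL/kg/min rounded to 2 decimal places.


Step 1: HRmax = 220 - 46 = 174 bpm
Step 2: Ratio = 174 / 78 = 2.2308
Step 3: VO2max = 15.3 * 2.2308 = 34.13 mL/kg/min

34.13 mL/kg/min


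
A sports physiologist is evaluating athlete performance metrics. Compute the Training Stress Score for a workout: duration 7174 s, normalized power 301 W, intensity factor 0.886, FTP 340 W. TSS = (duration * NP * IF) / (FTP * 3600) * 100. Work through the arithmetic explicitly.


Product = 7174 * 301 * 0.886 = 1913205.364
Base = 340 * 3600 = 1224000
TSS = 1913205.364 / 1224000 * 100 = 156.31

156.31 TSS


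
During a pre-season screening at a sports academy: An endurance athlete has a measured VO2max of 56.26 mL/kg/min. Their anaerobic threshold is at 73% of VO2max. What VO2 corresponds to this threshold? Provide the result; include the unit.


Anaerobic threshold VO2 = VO2max * 73%
= 56.26 * 0.73
= 41.07 mL/kg/min

41.07 mL/kg/min


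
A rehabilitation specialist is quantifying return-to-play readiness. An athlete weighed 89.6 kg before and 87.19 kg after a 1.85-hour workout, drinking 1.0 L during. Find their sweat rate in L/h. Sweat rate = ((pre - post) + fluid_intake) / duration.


Body mass change = 2.41 kg
Total sweat loss = 2.41 + 1.0 = 3.41 L
Rate = 3.41 / 1.85 = 1.843 L/h

1.843 L/h


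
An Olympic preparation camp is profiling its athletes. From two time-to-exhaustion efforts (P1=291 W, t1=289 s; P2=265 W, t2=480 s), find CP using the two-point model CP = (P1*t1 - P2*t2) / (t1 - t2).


Work in trial 1 = 84099 J
Work in trial 2 = 127200 J
Delta work = -43101 J
Delta time = -191 s
CP = -43101 / -191 = 225.66 W

225.66 W
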